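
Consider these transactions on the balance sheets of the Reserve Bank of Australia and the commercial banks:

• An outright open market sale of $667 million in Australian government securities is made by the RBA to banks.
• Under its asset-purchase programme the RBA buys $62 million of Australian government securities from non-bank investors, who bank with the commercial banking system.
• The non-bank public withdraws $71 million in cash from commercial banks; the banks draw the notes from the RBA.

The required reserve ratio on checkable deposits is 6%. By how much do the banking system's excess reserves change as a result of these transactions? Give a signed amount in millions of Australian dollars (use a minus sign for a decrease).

OMO sale (to banks) $667 million: reserves −$667M, deposits 0.
Asset purchase (from non-banks) $62 million: reserves +$62M, deposits +$62M.
Currency withdrawal $71 million: reserves −$71M, deposits −$71M.
Totals: Δreserves = −$676M, Δdeposits = −$9M.
Δrequired reserves = 6% × −$9M = −$0.54M.
Δexcess reserves = Δreserves − Δrequired = −$676M − (−$0.54M) = -$675.46 million.

-$675.46 million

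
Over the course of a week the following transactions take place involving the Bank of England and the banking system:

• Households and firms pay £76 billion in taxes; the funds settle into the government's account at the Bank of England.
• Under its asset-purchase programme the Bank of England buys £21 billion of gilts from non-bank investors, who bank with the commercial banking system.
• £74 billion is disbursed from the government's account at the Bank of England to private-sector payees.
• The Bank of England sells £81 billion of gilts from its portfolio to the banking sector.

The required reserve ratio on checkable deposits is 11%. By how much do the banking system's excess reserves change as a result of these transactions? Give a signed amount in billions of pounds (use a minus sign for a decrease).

Government account inflow £76 billion: reserves −£76B, deposits −£76B.
Asset purchase (from non-banks) £21 billion: reserves +£21B, deposits +£21B.
Government spending £74 billion: reserves +£74B, deposits +£74B.
OMO sale (to banks) £81 billion: reserves −£81B, deposits 0.
Totals: Δreserves = −£62B, Δdeposits = +£19B.
Δrequired reserves = 11% × +£19B = +£2.09B.
Δexcess reserves = Δreserves − Δrequired = −£62B − (+£2.09B) = -£64.09 billion.

-£64.09 billion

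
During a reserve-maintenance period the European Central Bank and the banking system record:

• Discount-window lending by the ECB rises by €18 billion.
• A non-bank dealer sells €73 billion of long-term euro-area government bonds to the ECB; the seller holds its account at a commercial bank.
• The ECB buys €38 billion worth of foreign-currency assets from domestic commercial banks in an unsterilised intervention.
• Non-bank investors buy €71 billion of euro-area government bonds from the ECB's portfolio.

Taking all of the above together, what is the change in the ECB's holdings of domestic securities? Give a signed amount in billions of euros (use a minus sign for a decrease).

+€2 billion

Discount-window loan €18 billion: the ECB's securities portfolio is untouched → 0.
Asset purchase (from non-banks) €73 billion: securities added to the ECB's portfolio → +€73B.
FX purchase €38 billion: the ECB's securities portfolio is untouched → 0.
Asset sale (to non-banks) €71 billion: securities removed from the ECB's portfolio → −€71B.
Net: 0 + 73 + 0 − 71 = +€2 billion.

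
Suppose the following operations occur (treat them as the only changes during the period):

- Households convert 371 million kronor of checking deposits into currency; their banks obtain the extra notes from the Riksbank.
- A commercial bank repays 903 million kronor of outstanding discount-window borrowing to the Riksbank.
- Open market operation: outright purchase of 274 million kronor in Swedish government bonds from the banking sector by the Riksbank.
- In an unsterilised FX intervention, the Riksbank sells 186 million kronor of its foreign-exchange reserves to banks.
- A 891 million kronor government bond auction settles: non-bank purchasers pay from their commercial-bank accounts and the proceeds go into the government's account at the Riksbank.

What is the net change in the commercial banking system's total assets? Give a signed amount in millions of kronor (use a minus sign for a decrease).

Riksbank balance sheet:
  Assets:      Securities +274M, Loans to banks −903M, Foreign assets −186M
  Liabilities: Bank reserves −2077M, Currency in circulation +371M, Government deposits +891M
Commercial banking system:
  Assets:      Reserves at CB −2077M, Securities −274M, Foreign assets +186M
  Liabilities: Checkable deposits −1262M, Borrowings from CB −903M
Change in total bank assets = -2165 million.

-2165 million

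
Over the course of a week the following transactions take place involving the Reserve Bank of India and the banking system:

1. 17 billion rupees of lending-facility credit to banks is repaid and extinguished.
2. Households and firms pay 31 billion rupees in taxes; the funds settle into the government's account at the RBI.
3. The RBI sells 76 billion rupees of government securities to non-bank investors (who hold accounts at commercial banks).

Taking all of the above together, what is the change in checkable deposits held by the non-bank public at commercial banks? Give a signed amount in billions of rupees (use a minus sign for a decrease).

-107 billion

Discount-window repayment 17 billion rupees: the counterparty is a bank, so public deposits are unchanged → 0.
Government account inflow 31 billion rupees: non-bank counterparties' bank balances fall → −31B.
Asset sale (to non-banks) 76 billion rupees: non-bank counterparties' bank balances fall → −76B.
Net: 0 − 31 − 76 = -107 billion.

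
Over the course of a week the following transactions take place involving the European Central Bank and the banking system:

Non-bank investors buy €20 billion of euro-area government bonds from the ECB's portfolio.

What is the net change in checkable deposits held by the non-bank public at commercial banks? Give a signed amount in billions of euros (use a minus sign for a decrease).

ECB balance sheet:
  Assets:      Securities −€20B
  Liabilities: Bank reserves −€20B
Commercial banking system:
  Assets:      Reserves at CB −€20B
  Liabilities: Checkable deposits −€20B
So the change in checkable deposits held by the non-bank public at commercial banks is -€20 billion.

-€20 billion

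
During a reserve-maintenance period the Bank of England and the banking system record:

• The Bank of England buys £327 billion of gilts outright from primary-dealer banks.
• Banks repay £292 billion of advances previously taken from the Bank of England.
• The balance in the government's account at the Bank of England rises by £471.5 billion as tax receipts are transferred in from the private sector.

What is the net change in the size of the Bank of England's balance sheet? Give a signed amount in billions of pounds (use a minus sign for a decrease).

Bank of England balance sheet:
  Assets:      Securities +£327B, Loans to banks −£292B
  Liabilities: Bank reserves −£436.5B, Government deposits +£471.5B
Commercial banking system:
  Assets:      Reserves at CB −£436.5B, Securities −£327B
  Liabilities: Checkable deposits −£471.5B, Borrowings from CB −£292B
Change in total Bank of England assets = +£35 billion.

+£35 billion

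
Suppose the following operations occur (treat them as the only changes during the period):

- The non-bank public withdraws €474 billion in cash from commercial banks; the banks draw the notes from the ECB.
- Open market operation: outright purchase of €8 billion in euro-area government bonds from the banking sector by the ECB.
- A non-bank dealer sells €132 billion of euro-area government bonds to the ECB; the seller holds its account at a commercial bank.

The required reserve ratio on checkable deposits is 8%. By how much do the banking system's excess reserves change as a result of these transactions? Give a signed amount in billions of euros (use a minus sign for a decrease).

-€306.64 billion

Currency withdrawal €474 billion: reserves −€474B, deposits −€474B.
OMO purchase (from banks) €8 billion: reserves +€8B, deposits 0.
Asset purchase (from non-banks) €132 billion: reserves +€132B, deposits +€132B.
Totals: Δreserves = −€334B, Δdeposits = −€342B.
Δrequired reserves = 8% × −€342B = −€27.36B.
Δexcess reserves = Δreserves − Δrequired = −€334B − (−€27.36B) = -€306.64 billion.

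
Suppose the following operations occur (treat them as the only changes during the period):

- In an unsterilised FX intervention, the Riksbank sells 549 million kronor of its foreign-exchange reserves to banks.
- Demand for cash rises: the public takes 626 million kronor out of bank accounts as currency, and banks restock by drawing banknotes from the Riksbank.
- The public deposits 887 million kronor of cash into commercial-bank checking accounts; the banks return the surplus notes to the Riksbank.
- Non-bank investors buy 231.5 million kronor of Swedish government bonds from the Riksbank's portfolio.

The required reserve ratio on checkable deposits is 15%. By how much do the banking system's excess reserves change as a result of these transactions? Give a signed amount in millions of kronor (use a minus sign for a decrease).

-523.925 million

FX sale 549 million kronor: reserves −549M, deposits 0.
Currency withdrawal 626 million kronor: reserves −626M, deposits −626M.
Currency deposit 887 million kronor: reserves +887M, deposits +887M.
Asset sale (to non-banks) 231.5 million kronor: reserves −231.5M, deposits −231.5M.
Totals: Δreserves = −519.5M, Δdeposits = +29.5M.
Δrequired reserves = 15% × +29.5M = +4.425M.
Δexcess reserves = Δreserves − Δrequired = −519.5M − (+4.425M) = -523.925 million.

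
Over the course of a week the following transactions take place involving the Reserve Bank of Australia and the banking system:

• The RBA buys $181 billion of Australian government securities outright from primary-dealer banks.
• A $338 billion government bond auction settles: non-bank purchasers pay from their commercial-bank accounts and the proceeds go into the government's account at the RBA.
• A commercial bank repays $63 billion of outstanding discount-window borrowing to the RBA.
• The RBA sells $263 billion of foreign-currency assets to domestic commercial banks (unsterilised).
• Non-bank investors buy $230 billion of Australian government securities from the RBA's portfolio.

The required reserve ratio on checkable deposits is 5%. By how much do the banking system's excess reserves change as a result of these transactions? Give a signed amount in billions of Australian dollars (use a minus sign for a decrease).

-$684.6 billion

OMO purchase (from banks) $181 billion: reserves +$181B, deposits 0.
Government account inflow $338 billion: reserves −$338B, deposits −$338B.
Discount-window repayment $63 billion: reserves −$63B, deposits 0.
FX sale $263 billion: reserves −$263B, deposits 0.
Asset sale (to non-banks) $230 billion: reserves −$230B, deposits −$230B.
Totals: Δreserves = −$713B, Δdeposits = −$568B.
Δrequired reserves = 5% × −$568B = −$28.4B.
Δexcess reserves = Δreserves − Δrequired = −$713B − (−$28.4B) = -$684.6 billion.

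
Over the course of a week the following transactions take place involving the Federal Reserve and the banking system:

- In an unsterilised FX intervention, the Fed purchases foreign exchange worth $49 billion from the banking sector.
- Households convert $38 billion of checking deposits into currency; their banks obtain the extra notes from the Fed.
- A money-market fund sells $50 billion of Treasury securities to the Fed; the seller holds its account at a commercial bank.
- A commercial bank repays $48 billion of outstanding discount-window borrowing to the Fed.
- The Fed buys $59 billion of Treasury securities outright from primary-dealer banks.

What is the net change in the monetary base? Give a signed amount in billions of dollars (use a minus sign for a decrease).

+$110 billion

Fed balance sheet:
  Assets:      Securities +$109B, Loans to banks −$48B, Foreign assets +$49B
  Liabilities: Bank reserves +$72B, Currency in circulation +$38B
Commercial banking system:
  Assets:      Reserves at CB +$72B, Securities −$59B, Foreign assets −$49B
  Liabilities: Checkable deposits +$12B, Borrowings from CB −$48B
Monetary base = currency + reserves: +$38B + (+$72B) = +$110 billion.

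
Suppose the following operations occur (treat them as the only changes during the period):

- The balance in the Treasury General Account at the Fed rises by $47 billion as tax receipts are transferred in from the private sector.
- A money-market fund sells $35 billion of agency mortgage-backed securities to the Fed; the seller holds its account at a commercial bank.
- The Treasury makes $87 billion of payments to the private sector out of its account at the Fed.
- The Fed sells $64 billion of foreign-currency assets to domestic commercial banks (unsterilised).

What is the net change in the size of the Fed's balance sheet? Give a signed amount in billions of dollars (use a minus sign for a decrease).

-$29 billion

Government account inflow $47 billion: only the composition of liabilities changes → 0.
Asset purchase (from non-banks) $35 billion: a Fed asset is acquired → +$35B.
Government spending $87 billion: only the composition of liabilities changes → 0.
FX sale $64 billion: a Fed asset is shed → −$64B.
Net: 0 + 35 + 0 − 64 = -$29 billion.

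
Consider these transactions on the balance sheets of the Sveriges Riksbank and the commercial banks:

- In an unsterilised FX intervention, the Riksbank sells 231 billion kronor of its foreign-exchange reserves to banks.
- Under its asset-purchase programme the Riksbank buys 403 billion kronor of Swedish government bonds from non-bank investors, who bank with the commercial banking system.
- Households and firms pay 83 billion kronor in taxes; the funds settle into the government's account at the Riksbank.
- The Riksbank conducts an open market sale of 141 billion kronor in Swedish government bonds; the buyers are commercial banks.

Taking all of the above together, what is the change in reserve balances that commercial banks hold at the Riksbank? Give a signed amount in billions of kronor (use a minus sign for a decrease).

-52 billion

Riksbank balance sheet:
  Assets:      Securities +262B, Foreign assets −231B
  Liabilities: Bank reserves −52B, Government deposits +83B
So the change in reserve balances that commercial banks hold at the Riksbank is -52 billion.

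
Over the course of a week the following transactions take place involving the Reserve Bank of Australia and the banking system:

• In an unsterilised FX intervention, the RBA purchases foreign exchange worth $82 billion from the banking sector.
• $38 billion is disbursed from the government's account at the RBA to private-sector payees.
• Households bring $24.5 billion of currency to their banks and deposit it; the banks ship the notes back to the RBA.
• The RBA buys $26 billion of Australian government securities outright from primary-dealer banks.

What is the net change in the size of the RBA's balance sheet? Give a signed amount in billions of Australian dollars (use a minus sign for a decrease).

+$108 billion

RBA balance sheet:
  Assets:      Securities +$26B, Foreign assets +$82B
  Liabilities: Bank reserves +$170.5B, Currency in circulation −$24.5B, Government deposits −$38B
Commercial banking system:
  Assets:      Reserves at CB +$170.5B, Securities −$26B, Foreign assets −$82B
  Liabilities: Checkable deposits +$62.5B
Change in total RBA assets = +$108 billion.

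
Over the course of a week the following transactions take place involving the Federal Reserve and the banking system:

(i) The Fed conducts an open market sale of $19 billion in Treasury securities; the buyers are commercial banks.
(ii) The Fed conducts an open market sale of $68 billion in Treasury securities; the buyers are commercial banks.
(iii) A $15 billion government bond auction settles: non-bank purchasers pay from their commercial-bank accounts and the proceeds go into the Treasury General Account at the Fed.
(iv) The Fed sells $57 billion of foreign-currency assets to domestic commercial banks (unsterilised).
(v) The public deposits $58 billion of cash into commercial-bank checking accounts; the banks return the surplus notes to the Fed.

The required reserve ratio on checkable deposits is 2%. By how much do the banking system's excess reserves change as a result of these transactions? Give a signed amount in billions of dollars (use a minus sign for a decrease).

OMO sale (to banks) $19 billion: reserves −$19B, deposits 0.
OMO sale (to banks) $68 billion: reserves −$68B, deposits 0.
Government account inflow $15 billion: reserves −$15B, deposits −$15B.
FX sale $57 billion: reserves −$57B, deposits 0.
Currency deposit $58 billion: reserves +$58B, deposits +$58B.
Totals: Δreserves = −$101B, Δdeposits = +$43B.
Δrequired reserves = 2% × +$43B = +$0.86B.
Δexcess reserves = Δreserves − Δrequired = −$101B − (+$0.86B) = -$101.86 billion.

-$101.86 billion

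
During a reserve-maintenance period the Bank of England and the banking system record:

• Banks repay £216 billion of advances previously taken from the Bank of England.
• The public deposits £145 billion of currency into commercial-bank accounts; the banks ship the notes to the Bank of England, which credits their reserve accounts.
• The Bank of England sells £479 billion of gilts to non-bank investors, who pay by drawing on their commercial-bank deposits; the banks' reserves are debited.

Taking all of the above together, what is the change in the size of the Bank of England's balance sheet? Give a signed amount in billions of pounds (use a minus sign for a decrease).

-£695 billion

Discount-window repayment £216 billion: a Bank of England asset is shed → −£216B.
Currency deposit £145 billion: only the composition of liabilities changes → 0.
Asset sale (to non-banks) £479 billion: a Bank of England asset is shed → −£479B.
Net: −216 + 0 − 479 = -£695 billion.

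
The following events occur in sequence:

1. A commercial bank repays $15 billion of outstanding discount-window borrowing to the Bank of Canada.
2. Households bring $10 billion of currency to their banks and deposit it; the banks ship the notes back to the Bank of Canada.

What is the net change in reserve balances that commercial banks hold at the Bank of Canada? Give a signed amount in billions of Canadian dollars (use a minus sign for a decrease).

-$5 billion

Discount-window repayment $15 billion: repayment is debited from reserves → −$15B.
Currency deposit $10 billion: returned notes are swapped for reserve credit → +$10B.
Net: −15 + 10 = -$5 billion.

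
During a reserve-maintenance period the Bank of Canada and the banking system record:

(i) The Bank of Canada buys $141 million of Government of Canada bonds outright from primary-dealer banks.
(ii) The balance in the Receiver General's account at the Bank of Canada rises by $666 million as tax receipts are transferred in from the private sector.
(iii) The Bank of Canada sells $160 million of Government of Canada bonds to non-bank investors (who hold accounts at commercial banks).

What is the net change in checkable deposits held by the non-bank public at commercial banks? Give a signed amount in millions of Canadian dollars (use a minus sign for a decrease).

-$826 million

Bank of Canada balance sheet:
  Assets:      Securities −$19M
  Liabilities: Bank reserves −$685M, Government deposits +$666M
Commercial banking system:
  Assets:      Reserves at CB −$685M, Securities −$141M
  Liabilities: Checkable deposits −$826M
So the change in checkable deposits held by the non-bank public at commercial banks is -$826 million.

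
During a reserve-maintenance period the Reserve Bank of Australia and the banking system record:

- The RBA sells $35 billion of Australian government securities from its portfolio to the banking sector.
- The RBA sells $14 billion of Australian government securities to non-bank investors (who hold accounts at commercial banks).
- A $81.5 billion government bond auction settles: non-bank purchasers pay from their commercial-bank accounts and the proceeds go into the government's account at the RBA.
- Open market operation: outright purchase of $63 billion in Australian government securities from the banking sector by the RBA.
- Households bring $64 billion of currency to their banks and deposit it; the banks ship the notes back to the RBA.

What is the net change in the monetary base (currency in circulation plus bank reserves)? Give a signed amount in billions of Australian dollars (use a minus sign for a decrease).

RBA balance sheet:
  Assets:      Securities +$14B
  Liabilities: Bank reserves −$3.5B, Currency in circulation −$64B, Government deposits +$81.5B
Commercial banking system:
  Assets:      Reserves at CB −$3.5B, Securities −$28B
  Liabilities: Checkable deposits −$31.5B
Monetary base = currency + reserves: −$64B + (−$3.5B) = -$67.5 billion.

-$67.5 billion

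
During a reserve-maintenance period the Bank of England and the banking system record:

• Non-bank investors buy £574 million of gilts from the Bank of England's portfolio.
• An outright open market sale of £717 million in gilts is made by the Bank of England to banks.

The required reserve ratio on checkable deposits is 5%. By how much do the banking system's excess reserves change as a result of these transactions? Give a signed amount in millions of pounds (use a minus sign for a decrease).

-£1262.3 million

Asset sale (to non-banks) £574 million: reserves −£574M, deposits −£574M.
OMO sale (to banks) £717 million: reserves −£717M, deposits 0.
Totals: Δreserves = −£1291M, Δdeposits = −£574M.
Δrequired reserves = 5% × −£574M = −£28.7M.
Δexcess reserves = Δreserves − Δrequired = −£1291M − (−£28.7M) = -£1262.3 million.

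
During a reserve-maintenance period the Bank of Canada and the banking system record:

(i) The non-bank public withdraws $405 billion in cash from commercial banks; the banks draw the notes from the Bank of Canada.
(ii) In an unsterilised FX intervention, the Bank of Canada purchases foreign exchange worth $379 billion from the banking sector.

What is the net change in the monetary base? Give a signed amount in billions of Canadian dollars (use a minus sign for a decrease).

+$379 billion

Currency withdrawal $405 billion: just a shift between currency and reserves — both are base money → 0.
FX purchase $379 billion: Bank of Canada balance sheet expands → +$379B.
Net: 0 + 379 = +$379 billion.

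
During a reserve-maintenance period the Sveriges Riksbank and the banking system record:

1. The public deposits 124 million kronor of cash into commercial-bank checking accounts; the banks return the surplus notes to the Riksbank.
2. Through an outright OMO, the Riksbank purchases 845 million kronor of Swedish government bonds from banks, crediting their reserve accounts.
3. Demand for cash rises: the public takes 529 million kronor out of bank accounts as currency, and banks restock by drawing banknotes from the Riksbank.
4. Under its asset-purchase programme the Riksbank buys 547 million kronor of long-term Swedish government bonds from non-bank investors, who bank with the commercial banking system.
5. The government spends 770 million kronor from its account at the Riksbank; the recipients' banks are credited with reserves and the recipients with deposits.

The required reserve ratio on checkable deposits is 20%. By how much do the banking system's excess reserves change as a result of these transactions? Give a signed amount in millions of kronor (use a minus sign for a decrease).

Currency deposit 124 million kronor: reserves +124M, deposits +124M.
OMO purchase (from banks) 845 million kronor: reserves +845M, deposits 0.
Currency withdrawal 529 million kronor: reserves −529M, deposits −529M.
Asset purchase (from non-banks) 547 million kronor: reserves +547M, deposits +547M.
Government spending 770 million kronor: reserves +770M, deposits +770M.
Totals: Δreserves = +1757M, Δdeposits = +912M.
Δrequired reserves = 20% × +912M = +182.4M.
Δexcess reserves = Δreserves − Δrequired = +1757M − (+182.4M) = +1574.6 million.

+1574.6 million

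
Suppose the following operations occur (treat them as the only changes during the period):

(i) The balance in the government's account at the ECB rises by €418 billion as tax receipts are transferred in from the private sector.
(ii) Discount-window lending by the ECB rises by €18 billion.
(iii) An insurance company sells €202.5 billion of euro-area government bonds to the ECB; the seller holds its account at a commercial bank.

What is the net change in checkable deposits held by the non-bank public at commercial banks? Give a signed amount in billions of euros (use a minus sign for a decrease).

-€215.5 billion

Government account inflow €418 billion: non-bank counterparties' bank balances fall → −€418B.
Discount-window loan €18 billion: the counterparty is a bank, so public deposits are unchanged → 0.
Asset purchase (from non-banks) €202.5 billion: non-bank counterparties' bank balances rise → +€202.5B.
Net: −418 + 0 + 202.5 = -€215.5 billion.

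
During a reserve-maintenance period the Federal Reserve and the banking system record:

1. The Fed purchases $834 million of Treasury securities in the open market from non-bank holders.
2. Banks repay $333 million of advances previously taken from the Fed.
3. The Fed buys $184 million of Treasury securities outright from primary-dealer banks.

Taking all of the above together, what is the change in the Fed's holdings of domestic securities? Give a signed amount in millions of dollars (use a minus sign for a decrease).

Asset purchase (from non-banks) $834 million: securities added to the Fed's portfolio → +$834M.
Discount-window repayment $333 million: the Fed's securities portfolio is untouched → 0.
OMO purchase (from banks) $184 million: securities added to the Fed's portfolio → +$184M.
Net: 834 + 0 + 184 = +$1018 million.

+$1018 million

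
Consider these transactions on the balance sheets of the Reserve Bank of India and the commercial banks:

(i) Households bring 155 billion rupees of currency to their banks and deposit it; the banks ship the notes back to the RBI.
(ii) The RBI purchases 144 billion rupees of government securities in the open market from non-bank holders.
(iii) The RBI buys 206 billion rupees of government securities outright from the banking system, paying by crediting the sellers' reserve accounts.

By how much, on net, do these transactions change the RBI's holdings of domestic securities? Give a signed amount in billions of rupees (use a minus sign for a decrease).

+350 billion

RBI balance sheet:
  Assets:      Securities +350B
  Liabilities: Bank reserves +505B, Currency in circulation −155B
So the change in the RBI's holdings of domestic securities is +350 billion.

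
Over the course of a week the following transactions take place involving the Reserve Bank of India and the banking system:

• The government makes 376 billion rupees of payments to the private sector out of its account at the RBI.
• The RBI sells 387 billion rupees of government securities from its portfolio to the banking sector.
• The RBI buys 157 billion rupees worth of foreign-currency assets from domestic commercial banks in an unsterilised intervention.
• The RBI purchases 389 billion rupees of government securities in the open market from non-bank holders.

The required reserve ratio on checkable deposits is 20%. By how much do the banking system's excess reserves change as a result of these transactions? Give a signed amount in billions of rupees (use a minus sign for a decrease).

Government spending 376 billion rupees: reserves +376B, deposits +376B.
OMO sale (to banks) 387 billion rupees: reserves −387B, deposits 0.
FX purchase 157 billion rupees: reserves +157B, deposits 0.
Asset purchase (from non-banks) 389 billion rupees: reserves +389B, deposits +389B.
Totals: Δreserves = +535B, Δdeposits = +765B.
Δrequired reserves = 20% × +765B = +153B.
Δexcess reserves = Δreserves − Δrequired = +535B − (+153B) = +382 billion.

+382 billion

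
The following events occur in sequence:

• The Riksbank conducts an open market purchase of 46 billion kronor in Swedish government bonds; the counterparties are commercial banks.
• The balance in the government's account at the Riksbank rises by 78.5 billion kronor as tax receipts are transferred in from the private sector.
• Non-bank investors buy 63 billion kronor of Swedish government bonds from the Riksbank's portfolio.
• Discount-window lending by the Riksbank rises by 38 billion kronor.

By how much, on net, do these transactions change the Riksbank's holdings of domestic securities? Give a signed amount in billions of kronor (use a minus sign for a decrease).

OMO purchase (from banks) 46 billion kronor: securities added to the Riksbank's portfolio → +46B.
Government account inflow 78.5 billion kronor: the Riksbank's securities portfolio is untouched → 0.
Asset sale (to non-banks) 63 billion kronor: securities removed from the Riksbank's portfolio → −63B.
Discount-window loan 38 billion kronor: the Riksbank's securities portfolio is untouched → 0.
Net: 46 + 0 − 63 + 0 = -17 billion.

-17 billion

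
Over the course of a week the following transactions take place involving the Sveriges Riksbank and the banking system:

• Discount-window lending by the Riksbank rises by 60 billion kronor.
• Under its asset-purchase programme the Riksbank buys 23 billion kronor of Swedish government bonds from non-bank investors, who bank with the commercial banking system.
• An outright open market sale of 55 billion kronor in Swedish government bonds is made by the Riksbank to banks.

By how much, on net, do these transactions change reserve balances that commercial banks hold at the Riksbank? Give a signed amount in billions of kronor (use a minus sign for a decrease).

+28 billion

Discount-window loan 60 billion kronor: the loan is credited to the bank's reserve account → +60B.
Asset purchase (from non-banks) 23 billion kronor: the Riksbank pays by crediting reserve accounts → +23B.
OMO sale (to banks) 55 billion kronor: the buying banks pay out of their reserve balances → −55B.
Net: 60 + 23 − 55 = +28 billion.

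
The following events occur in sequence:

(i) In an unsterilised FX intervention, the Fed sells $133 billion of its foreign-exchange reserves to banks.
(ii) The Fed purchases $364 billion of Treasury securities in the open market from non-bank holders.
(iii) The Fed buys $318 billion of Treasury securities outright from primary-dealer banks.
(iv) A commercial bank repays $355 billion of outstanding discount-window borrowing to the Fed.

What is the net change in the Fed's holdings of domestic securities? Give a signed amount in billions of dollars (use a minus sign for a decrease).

Fed balance sheet:
  Assets:      Securities +$682B, Loans to banks −$355B, Foreign assets −$133B
  Liabilities: Bank reserves +$194B
Commercial banking system:
  Assets:      Reserves at CB +$194B, Securities −$318B, Foreign assets +$133B
  Liabilities: Checkable deposits +$364B, Borrowings from CB −$355B
So the change in the Fed's holdings of domestic securities is +$682 billion.

+$682 billion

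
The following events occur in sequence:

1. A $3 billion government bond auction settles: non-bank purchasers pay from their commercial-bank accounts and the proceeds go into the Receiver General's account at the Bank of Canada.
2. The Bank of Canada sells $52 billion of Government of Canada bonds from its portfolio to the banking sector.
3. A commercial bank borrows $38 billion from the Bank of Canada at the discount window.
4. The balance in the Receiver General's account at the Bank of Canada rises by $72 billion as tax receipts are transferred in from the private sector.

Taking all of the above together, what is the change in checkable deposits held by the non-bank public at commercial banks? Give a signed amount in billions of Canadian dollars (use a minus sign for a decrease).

-$75 billion

Bank of Canada balance sheet:
  Assets:      Securities −$52B, Loans to banks +$38B
  Liabilities: Bank reserves −$89B, Government deposits +$75B
Commercial banking system:
  Assets:      Reserves at CB −$89B, Securities +$52B
  Liabilities: Checkable deposits −$75B, Borrowings from CB +$38B
So the change in checkable deposits held by the non-bank public at commercial banks is -$75 billion.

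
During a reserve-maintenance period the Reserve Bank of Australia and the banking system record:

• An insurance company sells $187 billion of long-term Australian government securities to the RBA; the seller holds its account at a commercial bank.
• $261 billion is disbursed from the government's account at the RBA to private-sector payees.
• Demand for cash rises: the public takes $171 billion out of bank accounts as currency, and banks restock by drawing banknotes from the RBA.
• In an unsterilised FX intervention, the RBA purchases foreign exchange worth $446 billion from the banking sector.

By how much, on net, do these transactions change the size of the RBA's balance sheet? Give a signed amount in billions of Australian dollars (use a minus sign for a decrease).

+$633 billion

Asset purchase (from non-banks) $187 billion: an RBA asset is acquired → +$187B.
Government spending $261 billion: only the composition of liabilities changes → 0.
Currency withdrawal $171 billion: only the composition of liabilities changes → 0.
FX purchase $446 billion: an RBA asset is acquired → +$446B.
Net: 187 + 0 + 0 + 446 = +$633 billion.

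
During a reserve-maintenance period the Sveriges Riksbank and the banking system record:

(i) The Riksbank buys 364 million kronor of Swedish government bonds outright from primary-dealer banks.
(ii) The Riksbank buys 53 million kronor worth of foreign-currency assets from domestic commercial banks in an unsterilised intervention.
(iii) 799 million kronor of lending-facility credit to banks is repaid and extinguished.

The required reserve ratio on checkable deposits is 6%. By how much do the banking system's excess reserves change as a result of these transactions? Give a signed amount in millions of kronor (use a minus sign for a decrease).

-382 million

OMO purchase (from banks) 364 million kronor: reserves +364M, deposits 0.
FX purchase 53 million kronor: reserves +53M, deposits 0.
Discount-window repayment 799 million kronor: reserves −799M, deposits 0.
Totals: Δreserves = −382M, Δdeposits = 0.
Δrequired reserves = 6% × 0 = 0.
Δexcess reserves = Δreserves − Δrequired = −382M − (0) = -382 million.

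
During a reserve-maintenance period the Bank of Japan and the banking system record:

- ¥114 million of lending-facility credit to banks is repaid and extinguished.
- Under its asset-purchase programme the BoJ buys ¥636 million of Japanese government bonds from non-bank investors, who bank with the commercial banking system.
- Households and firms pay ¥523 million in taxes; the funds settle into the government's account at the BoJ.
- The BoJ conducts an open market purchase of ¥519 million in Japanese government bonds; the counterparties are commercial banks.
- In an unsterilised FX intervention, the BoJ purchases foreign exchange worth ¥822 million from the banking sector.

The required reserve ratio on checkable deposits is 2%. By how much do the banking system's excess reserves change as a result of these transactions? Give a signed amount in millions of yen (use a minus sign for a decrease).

+¥1337.74 million

Discount-window repayment ¥114 million: reserves −¥114M, deposits 0.
Asset purchase (from non-banks) ¥636 million: reserves +¥636M, deposits +¥636M.
Government account inflow ¥523 million: reserves −¥523M, deposits −¥523M.
OMO purchase (from banks) ¥519 million: reserves +¥519M, deposits 0.
FX purchase ¥822 million: reserves +¥822M, deposits 0.
Totals: Δreserves = +¥1340M, Δdeposits = +¥113M.
Δrequired reserves = 2% × +¥113M = +¥2.26M.
Δexcess reserves = Δreserves − Δrequired = +¥1340M − (+¥2.26M) = +¥1337.74 million.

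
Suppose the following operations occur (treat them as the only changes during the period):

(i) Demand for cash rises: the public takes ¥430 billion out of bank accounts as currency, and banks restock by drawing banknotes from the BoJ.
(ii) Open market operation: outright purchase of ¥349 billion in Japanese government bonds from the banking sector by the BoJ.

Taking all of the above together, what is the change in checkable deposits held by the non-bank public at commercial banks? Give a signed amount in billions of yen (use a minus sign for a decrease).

Currency withdrawal ¥430 billion: non-bank counterparties' bank balances fall → −¥430B.
OMO purchase (from banks) ¥349 billion: the counterparty is a bank, so public deposits are unchanged → 0.
Net: −430 + 0 = -¥430 billion.

-¥430 billion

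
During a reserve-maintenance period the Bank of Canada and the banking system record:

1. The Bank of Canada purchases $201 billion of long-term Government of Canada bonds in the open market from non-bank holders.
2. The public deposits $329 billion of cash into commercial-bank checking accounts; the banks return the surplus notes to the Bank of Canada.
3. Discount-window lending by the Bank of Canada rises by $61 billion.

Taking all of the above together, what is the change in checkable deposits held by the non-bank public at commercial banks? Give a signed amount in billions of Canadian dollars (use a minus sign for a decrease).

Bank of Canada balance sheet:
  Assets:      Securities +$201B, Loans to banks +$61B
  Liabilities: Bank reserves +$591B, Currency in circulation −$329B
Commercial banking system:
  Assets:      Reserves at CB +$591B
  Liabilities: Checkable deposits +$530B, Borrowings from CB +$61B
So the change in checkable deposits held by the non-bank public at commercial banks is +$530 billion.

+$530 billion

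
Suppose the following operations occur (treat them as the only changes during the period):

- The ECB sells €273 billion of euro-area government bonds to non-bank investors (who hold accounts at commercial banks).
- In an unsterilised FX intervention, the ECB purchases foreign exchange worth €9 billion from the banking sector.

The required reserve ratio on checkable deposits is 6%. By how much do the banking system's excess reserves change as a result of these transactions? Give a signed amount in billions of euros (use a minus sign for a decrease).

Asset sale (to non-banks) €273 billion: reserves −€273B, deposits −€273B.
FX purchase €9 billion: reserves +€9B, deposits 0.
Totals: Δreserves = −€264B, Δdeposits = −€273B.
Δrequired reserves = 6% × −€273B = −€16.38B.
Δexcess reserves = Δreserves − Δrequired = −€264B − (−€16.38B) = -€247.62 billion.

-€247.62 billion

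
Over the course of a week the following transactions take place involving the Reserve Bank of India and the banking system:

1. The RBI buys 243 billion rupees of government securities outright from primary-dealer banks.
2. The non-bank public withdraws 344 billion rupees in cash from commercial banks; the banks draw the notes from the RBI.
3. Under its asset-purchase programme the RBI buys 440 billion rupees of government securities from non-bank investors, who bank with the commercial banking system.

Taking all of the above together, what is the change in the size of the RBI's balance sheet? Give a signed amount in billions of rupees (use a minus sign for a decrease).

+683 billion

RBI balance sheet:
  Assets:      Securities +683B
  Liabilities: Bank reserves +339B, Currency in circulation +344B
Commercial banking system:
  Assets:      Reserves at CB +339B, Securities −243B
  Liabilities: Checkable deposits +96B
Change in total RBI assets = +683 billion.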